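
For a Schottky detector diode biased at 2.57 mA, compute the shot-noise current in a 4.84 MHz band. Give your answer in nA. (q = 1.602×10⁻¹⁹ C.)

63.1 nA

I_n = √(2qI·B)
2qI·B = 2 × 1.602×10⁻¹⁹ × 2.57×10⁻³ × 4.84×10⁶ = 3.99×10⁻¹⁵ A²
I_n = √(3.99×10⁻¹⁵) = 6.31×10⁻⁸ A = 63.1 nA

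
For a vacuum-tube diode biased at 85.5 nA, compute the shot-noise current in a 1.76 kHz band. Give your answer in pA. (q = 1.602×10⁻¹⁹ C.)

6.94 pA

I_n = √(2qI·B)
2qI·B = 2 × 1.602×10⁻¹⁹ × 8.55×10⁻⁸ × 1.76×10³ = 4.82×10⁻²³ A²
I_n = √(4.82×10⁻²³) = 6.94×10⁻¹² A = 6.94 pA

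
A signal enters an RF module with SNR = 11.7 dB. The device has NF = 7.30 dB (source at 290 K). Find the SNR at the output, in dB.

4.40 dB

By definition F = SNR_in/SNR_out, so in dB: SNR_out = SNR_in − NF
SNR_out = 11.7 − 7.30 = 4.40 dB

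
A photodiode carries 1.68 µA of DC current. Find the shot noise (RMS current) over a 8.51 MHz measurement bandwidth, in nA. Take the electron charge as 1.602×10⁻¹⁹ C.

I_n = √(2qI·B)
2qI·B = 2 × 1.602×10⁻¹⁹ × 1.68×10⁻⁶ × 8.51×10⁶ = 4.58×10⁻¹⁸ A²
I_n = √(4.58×10⁻¹⁸) = 2.14×10⁻⁹ A = 2.14 nA

2.14 nA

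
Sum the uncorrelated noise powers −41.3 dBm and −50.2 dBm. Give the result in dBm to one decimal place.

−40.8 dBm

Convert to linear, add, convert back:
P₁ = 7.41×10⁻⁸ W, P₂ = 9.55×10⁻⁹ W
P_tot = 8.37×10⁻⁸ W → 10 log₁₀(P_tot / 10⁻³) = −40.8 dBm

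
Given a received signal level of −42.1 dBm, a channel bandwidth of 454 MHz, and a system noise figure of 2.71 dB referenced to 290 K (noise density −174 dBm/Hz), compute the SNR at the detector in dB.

Noise floor: N = −174 + 10 log₁₀(B) + NF
10 log₁₀(4.54×10⁸) = 86.57 dB
N = −174 + 86.57 + 2.71 = −84.72 dBm
SNR = P_sig − N = −42.1 − (−84.72) = 42.62 dB → 42.6 dB

42.6 dB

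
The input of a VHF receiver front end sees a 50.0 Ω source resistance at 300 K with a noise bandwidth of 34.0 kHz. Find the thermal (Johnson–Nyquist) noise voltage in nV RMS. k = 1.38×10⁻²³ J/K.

168 nV

V_n = √(4kTRB)
4kTRB = 4 × 1.38×10⁻²³ × 300 × 5.00×10¹ × 3.40×10⁴ = 2.82×10⁻¹⁴ V²
V_n = √(2.82×10⁻¹⁴) = 1.68×10⁻⁷ V = 168 nV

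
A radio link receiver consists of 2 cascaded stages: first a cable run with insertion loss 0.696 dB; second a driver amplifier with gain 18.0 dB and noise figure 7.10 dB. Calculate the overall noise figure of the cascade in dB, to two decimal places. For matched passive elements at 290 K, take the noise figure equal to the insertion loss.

7.80 dB

Convert to linear (a loss of L dB is a gain of −L dB): F_i = 10^(NF_i/10), G_i = 10^(G_i,dB/10)
  Stage 1: F_1 = 10^(0.696/10) = 1.174, G_1 = 10^(−0.696/10) = 0.8519
  Stage 2: F_2 = 10^(7.10/10) = 5.129, G_2 = 10^(18.0/10) = 63.10
Friis cascade:
  F = 1.174 + (5.129 − 1)/0.8519 = 6.020
NF = 10 log₁₀(6.020) = 7.80 dB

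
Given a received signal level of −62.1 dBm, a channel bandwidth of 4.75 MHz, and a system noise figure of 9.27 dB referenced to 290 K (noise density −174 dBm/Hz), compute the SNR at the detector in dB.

35.9 dB

Noise floor: N = −174 + 10 log₁₀(B) + NF
10 log₁₀(4.75×10⁶) = 66.77 dB
N = −174 + 66.77 + 9.27 = −97.96 dBm
SNR = P_sig − N = −62.1 − (−97.96) = 35.86 dB → 35.9 dB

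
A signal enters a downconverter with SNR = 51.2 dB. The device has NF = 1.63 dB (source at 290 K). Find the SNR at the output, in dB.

49.57 dB

By definition F = SNR_in/SNR_out, so in dB: SNR_out = SNR_in − NF
SNR_out = 51.2 − 1.63 = 49.57 dB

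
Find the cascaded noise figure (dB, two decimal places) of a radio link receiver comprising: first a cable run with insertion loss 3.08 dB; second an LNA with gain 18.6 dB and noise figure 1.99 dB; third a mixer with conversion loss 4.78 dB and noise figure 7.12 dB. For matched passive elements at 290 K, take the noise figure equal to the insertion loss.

5.22 dB

Convert to linear (a loss of L dB is a gain of −L dB): F_i = 10^(NF_i/10), G_i = 10^(G_i,dB/10)
  Stage 1: F_1 = 10^(3.08/10) = 2.032, G_1 = 10^(−3.08/10) = 0.4920
  Stage 2: F_2 = 10^(1.99/10) = 1.581, G_2 = 10^(18.6/10) = 72.44
  Stage 3: F_3 = 10^(7.12/10) = 5.152, G_3 = 10^(−4.78/10) = 0.3327
Friis cascade:
  F = 2.032 + (1.581 − 1)/0.4920 + (5.152 − 1)/35.65 = 3.330
NF = 10 log₁₀(3.330) = 5.22 dB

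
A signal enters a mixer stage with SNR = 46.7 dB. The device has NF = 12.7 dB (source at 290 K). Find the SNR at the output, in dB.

34.0 dB

By definition F = SNR_in/SNR_out, so in dB: SNR_out = SNR_in − NF
SNR_out = 46.7 − 12.7 = 34.0 dB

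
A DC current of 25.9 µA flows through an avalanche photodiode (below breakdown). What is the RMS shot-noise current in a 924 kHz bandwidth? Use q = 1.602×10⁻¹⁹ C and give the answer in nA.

I_n = √(2qI·B)
2qI·B = 2 × 1.602×10⁻¹⁹ × 2.59×10⁻⁵ × 9.24×10⁵ = 7.67×10⁻¹⁸ A²
I_n = √(7.67×10⁻¹⁸) = 2.77×10⁻⁹ A = 2.77 nA

2.77 nA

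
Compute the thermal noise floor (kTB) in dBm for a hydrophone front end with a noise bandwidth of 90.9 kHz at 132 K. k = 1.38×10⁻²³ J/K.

−127.8 dBm

P_n = kTB = 1.38×10⁻²³ × 132 × 9.09×10⁴ = 1.66×10⁻¹⁶ W
In dBm: 10 log₁₀(1.66×10⁻¹⁶ / 10⁻³) = −127.8 dBm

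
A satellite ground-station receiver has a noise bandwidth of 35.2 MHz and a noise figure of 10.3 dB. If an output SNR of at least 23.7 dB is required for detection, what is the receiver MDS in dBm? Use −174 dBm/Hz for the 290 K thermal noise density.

−64.5 dBm

Sensitivity = −174 + 10 log₁₀(B) + NF + SNR_min
= −174 + 75.47 + 10.3 + 23.7
= −64.53 dBm → −64.5 dBm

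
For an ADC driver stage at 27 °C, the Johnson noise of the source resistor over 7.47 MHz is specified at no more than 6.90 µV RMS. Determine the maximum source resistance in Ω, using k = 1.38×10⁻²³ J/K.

T = 27 °C + 273.15 = 300.15 K
Johnson–Nyquist: V_n = √(4kTRB) ⇒ R = V_n² / (4kTB)
4kTB = 4 × 1.38×10⁻²³ × 300.15 × 7.47×10⁶ = 1.24×10⁻¹³
R = (6.90×10⁻⁶)² / 1.24×10⁻¹³ = 3.85×10² Ω = 385 Ω

385 Ω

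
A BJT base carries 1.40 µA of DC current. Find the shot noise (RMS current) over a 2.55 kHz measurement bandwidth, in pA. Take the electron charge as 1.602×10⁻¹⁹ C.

I_n = √(2qI·B)
2qI·B = 2 × 1.602×10⁻¹⁹ × 1.40×10⁻⁶ × 2.55×10³ = 1.14×10⁻²¹ A²
I_n = √(1.14×10⁻²¹) = 3.38×10⁻¹¹ A = 33.8 pA

33.8 pA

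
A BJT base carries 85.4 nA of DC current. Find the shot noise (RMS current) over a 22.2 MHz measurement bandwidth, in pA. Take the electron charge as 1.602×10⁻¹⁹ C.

I_n = √(2qI·B)
2qI·B = 2 × 1.602×10⁻¹⁹ × 8.54×10⁻⁸ × 2.22×10⁷ = 6.07×10⁻¹⁹ A²
I_n = √(6.07×10⁻¹⁹) = 7.79×10⁻¹⁰ A = 779 pA

779 pA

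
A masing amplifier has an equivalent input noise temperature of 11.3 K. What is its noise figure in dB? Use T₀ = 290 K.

0.166 dB

F = 1 + T_e/T₀ = 1 + 11.3/290 = 1.03897
NF = 10 log₁₀(1.03897) = 0.166 dB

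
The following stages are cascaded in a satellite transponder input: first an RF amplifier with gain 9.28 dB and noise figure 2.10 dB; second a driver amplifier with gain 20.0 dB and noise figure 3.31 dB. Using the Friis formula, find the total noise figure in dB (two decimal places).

2.45 dB

Convert to linear (a loss of L dB is a gain of −L dB): F_i = 10^(NF_i/10), G_i = 10^(G_i,dB/10)
  Stage 1: F_1 = 10^(2.10/10) = 1.622, G_1 = 10^(9.28/10) = 8.472
  Stage 2: F_2 = 10^(3.31/10) = 2.143, G_2 = 10^(20.0/10) = 100.0
Friis cascade:
  F = 1.622 + (2.143 − 1)/8.472 = 1.757
NF = 10 log₁₀(1.757) = 2.45 dB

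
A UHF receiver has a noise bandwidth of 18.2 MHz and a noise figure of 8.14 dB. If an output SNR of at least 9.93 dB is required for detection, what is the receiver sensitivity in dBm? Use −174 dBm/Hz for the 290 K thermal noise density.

Sensitivity = −174 + 10 log₁₀(B) + NF + SNR_min
= −174 + 72.6 + 8.14 + 9.93
= −83.33 dBm → −83.3 dBm

−83.3 dBm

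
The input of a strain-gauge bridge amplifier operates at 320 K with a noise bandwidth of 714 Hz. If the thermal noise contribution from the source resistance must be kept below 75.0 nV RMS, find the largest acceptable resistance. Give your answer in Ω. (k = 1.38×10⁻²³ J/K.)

Johnson–Nyquist: V_n = √(4kTRB) ⇒ R = V_n² / (4kTB)
4kTB = 4 × 1.38×10⁻²³ × 320 × 7.14×10² = 1.26×10⁻¹⁷
R = (7.50×10⁻⁸)² / 1.26×10⁻¹⁷ = 4.46×10² Ω = 446 Ω

446 Ω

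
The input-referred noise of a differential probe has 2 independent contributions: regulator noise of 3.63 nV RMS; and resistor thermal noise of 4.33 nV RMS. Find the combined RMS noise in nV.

5.65 nV

Uncorrelated sources add in power (mean-square): V_tot = √(ΣV_i²)
V_tot = √[(3.63×10⁻⁹)² + (4.33×10⁻⁹)²] = 5.65×10⁻⁹ V = 5.65 nV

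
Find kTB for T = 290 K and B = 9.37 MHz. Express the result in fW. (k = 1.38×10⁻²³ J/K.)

37.5 fW

P_n = kTB = 1.38×10⁻²³ × 290 × 9.37×10⁶ = 3.75×10⁻¹⁴ W = 37.5 fW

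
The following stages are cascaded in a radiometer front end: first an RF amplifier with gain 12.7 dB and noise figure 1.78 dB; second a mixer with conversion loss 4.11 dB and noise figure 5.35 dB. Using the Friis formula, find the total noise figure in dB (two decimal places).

Convert to linear (a loss of L dB is a gain of −L dB): F_i = 10^(NF_i/10), G_i = 10^(G_i,dB/10)
  Stage 1: F_1 = 10^(1.78/10) = 1.507, G_1 = 10^(12.7/10) = 18.62
  Stage 2: F_2 = 10^(5.35/10) = 3.428, G_2 = 10^(−4.11/10) = 0.3882
Friis cascade:
  F = 1.507 + (3.428 − 1)/18.62 = 1.637
NF = 10 log₁₀(1.637) = 2.14 dB

2.14 dB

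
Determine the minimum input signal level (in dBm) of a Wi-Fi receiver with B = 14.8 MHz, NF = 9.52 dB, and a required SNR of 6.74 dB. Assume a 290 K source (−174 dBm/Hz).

−86.0 dBm

Sensitivity = −174 + 10 log₁₀(B) + NF + SNR_min
= −174 + 71.7 + 9.52 + 6.74
= −86.04 dBm → −86.0 dBm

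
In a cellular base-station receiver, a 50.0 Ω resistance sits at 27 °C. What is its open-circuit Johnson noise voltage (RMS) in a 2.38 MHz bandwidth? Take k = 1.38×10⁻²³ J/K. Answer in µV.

1.40 µV

T = 27 °C + 273.15 = 300.15 K
V_n = √(4kTRB)
4kTRB = 4 × 1.38×10⁻²³ × 300.15 × 5.00×10¹ × 2.38×10⁶ = 1.97×10⁻¹² V²
V_n = √(1.97×10⁻¹²) = 1.40×10⁻⁶ V = 1.40 µV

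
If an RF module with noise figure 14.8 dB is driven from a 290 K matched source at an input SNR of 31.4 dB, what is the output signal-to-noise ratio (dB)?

16.6 dB

By definition F = SNR_in/SNR_out, so in dB: SNR_out = SNR_in − NF
SNR_out = 31.4 − 14.8 = 16.6 dB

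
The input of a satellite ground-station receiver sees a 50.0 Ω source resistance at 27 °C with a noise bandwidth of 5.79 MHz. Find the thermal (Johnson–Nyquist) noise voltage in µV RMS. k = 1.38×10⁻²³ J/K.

T = 27 °C + 273.15 = 300.15 K
V_n = √(4kTRB)
4kTRB = 4 × 1.38×10⁻²³ × 300.15 × 5.00×10¹ × 5.79×10⁶ = 4.80×10⁻¹² V²
V_n = √(4.80×10⁻¹²) = 2.19×10⁻⁶ V = 2.19 µV

2.19 µV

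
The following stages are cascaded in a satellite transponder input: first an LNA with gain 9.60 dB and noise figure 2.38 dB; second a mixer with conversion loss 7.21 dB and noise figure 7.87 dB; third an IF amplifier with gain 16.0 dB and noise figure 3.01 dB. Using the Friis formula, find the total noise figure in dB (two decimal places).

4.58 dB

Convert to linear (a loss of L dB is a gain of −L dB): F_i = 10^(NF_i/10), G_i = 10^(G_i,dB/10)
  Stage 1: F_1 = 10^(2.38/10) = 1.730, G_1 = 10^(9.60/10) = 9.120
  Stage 2: F_2 = 10^(7.87/10) = 6.124, G_2 = 10^(−7.21/10) = 0.1901
  Stage 3: F_3 = 10^(3.01/10) = 2.000, G_3 = 10^(16.0/10) = 39.81
Friis cascade:
  F = 1.730 + (6.124 − 1)/9.120 + (2.000 − 1)/1.734 = 2.868
NF = 10 log₁₀(2.868) = 4.58 dB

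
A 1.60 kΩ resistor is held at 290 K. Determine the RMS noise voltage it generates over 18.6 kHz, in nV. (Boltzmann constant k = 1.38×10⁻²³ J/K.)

690 nV

V_n = √(4kTRB)
4kTRB = 4 × 1.38×10⁻²³ × 290 × 1.60×10³ × 1.86×10⁴ = 4.76×10⁻¹³ V²
V_n = √(4.76×10⁻¹³) = 6.90×10⁻⁷ V = 690 nV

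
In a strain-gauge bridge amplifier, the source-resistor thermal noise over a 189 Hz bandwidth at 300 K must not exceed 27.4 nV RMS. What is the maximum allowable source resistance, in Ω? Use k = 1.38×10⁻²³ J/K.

Johnson–Nyquist: V_n = √(4kTRB) ⇒ R = V_n² / (4kTB)
4kTB = 4 × 1.38×10⁻²³ × 300 × 1.89×10² = 3.13×10⁻¹⁸
R = (2.74×10⁻⁸)² / 3.13×10⁻¹⁸ = 2.40×10² Ω = 240 Ω

240 Ω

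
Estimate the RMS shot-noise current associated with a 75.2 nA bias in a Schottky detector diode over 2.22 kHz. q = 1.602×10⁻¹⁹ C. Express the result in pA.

7.31 pA

I_n = √(2qI·B)
2qI·B = 2 × 1.602×10⁻¹⁹ × 7.52×10⁻⁸ × 2.22×10³ = 5.35×10⁻²³ A²
I_n = √(5.35×10⁻²³) = 7.31×10⁻¹² A = 7.31 pA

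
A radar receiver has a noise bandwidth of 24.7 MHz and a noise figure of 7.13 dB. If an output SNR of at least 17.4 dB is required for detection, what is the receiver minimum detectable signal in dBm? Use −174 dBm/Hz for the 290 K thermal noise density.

Sensitivity = −174 + 10 log₁₀(B) + NF + SNR_min
= −174 + 73.93 + 7.13 + 17.4
= −75.54 dBm → −75.5 dBm

−75.5 dBm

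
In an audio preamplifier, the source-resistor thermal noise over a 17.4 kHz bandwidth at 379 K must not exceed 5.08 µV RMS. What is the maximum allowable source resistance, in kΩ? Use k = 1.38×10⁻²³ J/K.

Johnson–Nyquist: V_n = √(4kTRB) ⇒ R = V_n² / (4kTB)
4kTB = 4 × 1.38×10⁻²³ × 379 × 1.74×10⁴ = 3.64×10⁻¹⁶
R = (5.08×10⁻⁶)² / 3.64×10⁻¹⁶ = 7.09×10⁴ Ω = 70.9 kΩ

70.9 kΩ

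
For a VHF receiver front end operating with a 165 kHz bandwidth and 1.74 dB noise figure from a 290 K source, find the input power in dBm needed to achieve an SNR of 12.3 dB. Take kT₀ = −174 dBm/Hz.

−107.8 dBm

Sensitivity = −174 + 10 log₁₀(B) + NF + SNR_min
= −174 + 52.17 + 1.74 + 12.3
= −107.79 dBm → −107.8 dBm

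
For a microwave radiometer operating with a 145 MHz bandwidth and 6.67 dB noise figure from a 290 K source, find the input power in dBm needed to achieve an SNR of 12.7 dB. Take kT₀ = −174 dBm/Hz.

Sensitivity = −174 + 10 log₁₀(B) + NF + SNR_min
= −174 + 81.61 + 6.67 + 12.7
= −73.02 dBm → −73.0 dBm

−73.0 dBm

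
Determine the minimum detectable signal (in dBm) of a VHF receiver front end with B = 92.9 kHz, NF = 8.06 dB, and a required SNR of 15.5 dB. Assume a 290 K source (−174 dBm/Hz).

−100.8 dBm

Sensitivity = −174 + 10 log₁₀(B) + NF + SNR_min
= −174 + 49.68 + 8.06 + 15.5
= −100.76 dBm → −100.8 dBm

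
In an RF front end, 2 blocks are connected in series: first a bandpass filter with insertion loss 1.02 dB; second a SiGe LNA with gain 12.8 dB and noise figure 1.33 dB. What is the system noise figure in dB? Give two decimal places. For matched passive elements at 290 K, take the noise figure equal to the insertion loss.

Convert to linear (a loss of L dB is a gain of −L dB): F_i = 10^(NF_i/10), G_i = 10^(G_i,dB/10)
  Stage 1: F_1 = 10^(1.02/10) = 1.265, G_1 = 10^(−1.02/10) = 0.7907
  Stage 2: F_2 = 10^(1.33/10) = 1.358, G_2 = 10^(12.8/10) = 19.05
Friis cascade:
  F = 1.265 + (1.358 − 1)/0.7907 = 1.718
NF = 10 log₁₀(1.718) = 2.35 dB

2.35 dB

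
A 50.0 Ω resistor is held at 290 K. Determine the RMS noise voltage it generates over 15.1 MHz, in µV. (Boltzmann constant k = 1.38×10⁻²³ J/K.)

V_n = √(4kTRB)
4kTRB = 4 × 1.38×10⁻²³ × 290 × 5.00×10¹ × 1.51×10⁷ = 1.21×10⁻¹¹ V²
V_n = √(1.21×10⁻¹¹) = 3.48×10⁻⁶ V = 3.48 µV

3.48 µV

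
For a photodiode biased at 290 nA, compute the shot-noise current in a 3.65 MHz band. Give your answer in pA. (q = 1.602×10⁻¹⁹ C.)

I_n = √(2qI·B)
2qI·B = 2 × 1.602×10⁻¹⁹ × 2.90×10⁻⁷ × 3.65×10⁶ = 3.39×10⁻¹⁹ A²
I_n = √(3.39×10⁻¹⁹) = 5.82×10⁻¹⁰ A = 582 pA

582 pA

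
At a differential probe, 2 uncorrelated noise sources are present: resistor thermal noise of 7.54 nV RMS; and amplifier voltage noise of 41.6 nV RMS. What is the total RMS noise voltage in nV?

Uncorrelated sources add in power (mean-square): V_tot = √(ΣV_i²)
V_tot = √[(7.54×10⁻⁹)² + (4.16×10⁻⁸)²] = 4.23×10⁻⁸ V = 42.3 nV

42.3 nV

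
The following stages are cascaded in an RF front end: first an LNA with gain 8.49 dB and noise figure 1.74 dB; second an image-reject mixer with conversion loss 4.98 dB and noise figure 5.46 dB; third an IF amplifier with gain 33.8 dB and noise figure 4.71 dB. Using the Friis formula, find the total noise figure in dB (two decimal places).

4.35 dB

Convert to linear (a loss of L dB is a gain of −L dB): F_i = 10^(NF_i/10), G_i = 10^(G_i,dB/10)
  Stage 1: F_1 = 10^(1.74/10) = 1.493, G_1 = 10^(8.49/10) = 7.063
  Stage 2: F_2 = 10^(5.46/10) = 3.516, G_2 = 10^(−4.98/10) = 0.3177
  Stage 3: F_3 = 10^(4.71/10) = 2.958, G_3 = 10^(33.8/10) = 2399
Friis cascade:
  F = 1.493 + (3.516 − 1)/7.063 + (2.958 − 1)/2.244 = 2.722
NF = 10 log₁₀(2.722) = 4.35 dB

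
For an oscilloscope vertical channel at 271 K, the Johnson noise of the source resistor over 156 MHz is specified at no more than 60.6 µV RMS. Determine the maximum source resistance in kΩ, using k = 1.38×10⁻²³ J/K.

1.57 kΩ

Johnson–Nyquist: V_n = √(4kTRB) ⇒ R = V_n² / (4kTB)
4kTB = 4 × 1.38×10⁻²³ × 271 × 1.56×10⁸ = 2.33×10⁻¹²
R = (6.06×10⁻⁵)² / 2.33×10⁻¹² = 1.57×10³ Ω = 1.57 kΩ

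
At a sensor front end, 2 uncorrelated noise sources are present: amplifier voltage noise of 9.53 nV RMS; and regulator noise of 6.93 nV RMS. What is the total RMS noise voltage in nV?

11.8 nV

Uncorrelated sources add in power (mean-square): V_tot = √(ΣV_i²)
V_tot = √[(9.53×10⁻⁹)² + (6.93×10⁻⁹)²] = 1.18×10⁻⁸ V = 11.8 nV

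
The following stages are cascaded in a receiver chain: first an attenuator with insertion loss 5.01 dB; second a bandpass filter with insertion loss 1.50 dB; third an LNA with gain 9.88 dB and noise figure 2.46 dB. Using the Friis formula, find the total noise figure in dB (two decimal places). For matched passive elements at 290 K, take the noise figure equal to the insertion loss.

Convert to linear (a loss of L dB is a gain of −L dB): F_i = 10^(NF_i/10), G_i = 10^(G_i,dB/10)
  Stage 1: F_1 = 10^(5.01/10) = 3.170, G_1 = 10^(−5.01/10) = 0.3155
  Stage 2: F_2 = 10^(1.50/10) = 1.413, G_2 = 10^(−1.50/10) = 0.7079
  Stage 3: F_3 = 10^(2.46/10) = 1.762, G_3 = 10^(9.88/10) = 9.727
Friis cascade:
  F = 3.170 + (1.413 − 1)/0.3155 + (1.762 − 1)/0.2234 = 7.889
NF = 10 log₁₀(7.889) = 8.97 dB

8.97 dB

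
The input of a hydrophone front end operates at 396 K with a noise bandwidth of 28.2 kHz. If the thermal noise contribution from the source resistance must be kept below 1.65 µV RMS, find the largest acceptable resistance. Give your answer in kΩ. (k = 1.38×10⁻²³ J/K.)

4.42 kΩ

Johnson–Nyquist: V_n = √(4kTRB) ⇒ R = V_n² / (4kTB)
4kTB = 4 × 1.38×10⁻²³ × 396 × 2.82×10⁴ = 6.16×10⁻¹⁶
R = (1.65×10⁻⁶)² / 6.16×10⁻¹⁶ = 4.42×10³ Ω = 4.42 kΩ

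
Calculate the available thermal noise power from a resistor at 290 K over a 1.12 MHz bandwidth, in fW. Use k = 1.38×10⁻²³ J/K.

P_n = kTB = 1.38×10⁻²³ × 290 × 1.12×10⁶ = 4.48×10⁻¹⁵ W = 4.48 fW

4.48 fW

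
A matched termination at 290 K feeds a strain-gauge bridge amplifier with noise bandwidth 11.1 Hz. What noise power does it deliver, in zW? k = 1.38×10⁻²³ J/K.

44.4 zW

P_n = kTB = 1.38×10⁻²³ × 290 × 1.11×10¹ = 4.44×10⁻²⁰ W = 44.4 zW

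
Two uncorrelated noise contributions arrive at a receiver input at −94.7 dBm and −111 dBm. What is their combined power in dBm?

Convert to linear, add, convert back:
P₁ = 3.39×10⁻¹³ W, P₂ = 7.94×10⁻¹⁵ W
P_tot = 3.47×10⁻¹³ W → 10 log₁₀(P_tot / 10⁻³) = −94.6 dBm

−94.6 dBm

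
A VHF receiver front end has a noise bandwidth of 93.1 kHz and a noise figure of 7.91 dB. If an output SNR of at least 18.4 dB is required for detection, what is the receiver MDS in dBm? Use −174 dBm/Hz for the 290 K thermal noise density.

−98.0 dBm

Sensitivity = −174 + 10 log₁₀(B) + NF + SNR_min
= −174 + 49.69 + 7.91 + 18.4
= −98.00 dBm → −98.0 dBm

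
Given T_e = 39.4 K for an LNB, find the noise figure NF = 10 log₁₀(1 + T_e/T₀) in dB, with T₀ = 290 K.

0.553 dB

F = 1 + T_e/T₀ = 1 + 39.4/290 = 1.13586
NF = 10 log₁₀(1.13586) = 0.553 dB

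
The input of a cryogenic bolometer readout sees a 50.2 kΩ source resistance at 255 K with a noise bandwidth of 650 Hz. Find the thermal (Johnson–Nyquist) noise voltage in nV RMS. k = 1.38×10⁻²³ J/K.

V_n = √(4kTRB)
4kTRB = 4 × 1.38×10⁻²³ × 255 × 5.02×10⁴ × 6.50×10² = 4.59×10⁻¹³ V²
V_n = √(4.59×10⁻¹³) = 6.78×10⁻⁷ V = 678 nV

678 nV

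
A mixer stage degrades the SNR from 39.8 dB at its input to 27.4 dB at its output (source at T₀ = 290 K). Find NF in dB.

NF (dB) = SNR_in(dB) − SNR_out(dB) when the source is at T₀
NF = 39.8 − 27.4 = 12.4 dB

12.4 dB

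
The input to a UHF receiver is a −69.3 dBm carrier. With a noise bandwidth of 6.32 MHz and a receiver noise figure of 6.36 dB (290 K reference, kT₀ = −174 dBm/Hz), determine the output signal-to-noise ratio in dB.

30.3 dB

Noise floor: N = −174 + 10 log₁₀(B) + NF
10 log₁₀(6.32×10⁶) = 68.01 dB
N = −174 + 68.01 + 6.36 = −99.63 dBm
SNR = P_sig − N = −69.3 − (−99.63) = 30.33 dB → 30.3 dB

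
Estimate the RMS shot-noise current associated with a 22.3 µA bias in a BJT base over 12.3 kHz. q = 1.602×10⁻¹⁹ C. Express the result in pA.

296 pA

I_n = √(2qI·B)
2qI·B = 2 × 1.602×10⁻¹⁹ × 2.23×10⁻⁵ × 1.23×10⁴ = 8.79×10⁻²⁰ A²
I_n = √(8.79×10⁻²⁰) = 2.96×10⁻¹⁰ A = 296 pA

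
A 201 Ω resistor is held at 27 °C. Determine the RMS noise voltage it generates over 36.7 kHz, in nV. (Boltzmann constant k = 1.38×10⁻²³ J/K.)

T = 27 °C + 273.15 = 300.15 K
V_n = √(4kTRB)
4kTRB = 4 × 1.38×10⁻²³ × 300.15 × 2.01×10² × 3.67×10⁴ = 1.22×10⁻¹³ V²
V_n = √(1.22×10⁻¹³) = 3.50×10⁻⁷ V = 350 nV

350 nV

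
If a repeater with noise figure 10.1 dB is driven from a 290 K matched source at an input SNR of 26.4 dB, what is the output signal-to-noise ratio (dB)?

16.3 dB

By definition F = SNR_in/SNR_out, so in dB: SNR_out = SNR_in − NF
SNR_out = 26.4 − 10.1 = 16.3 dB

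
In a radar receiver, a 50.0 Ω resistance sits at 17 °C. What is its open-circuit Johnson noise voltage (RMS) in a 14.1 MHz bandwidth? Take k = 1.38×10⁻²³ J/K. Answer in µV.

3.36 µV

T = 17 °C + 273.15 = 290.15 K
V_n = √(4kTRB)
4kTRB = 4 × 1.38×10⁻²³ × 290.15 × 5.00×10¹ × 1.41×10⁷ = 1.13×10⁻¹¹ V²
V_n = √(1.13×10⁻¹¹) = 3.36×10⁻⁶ V = 3.36 µV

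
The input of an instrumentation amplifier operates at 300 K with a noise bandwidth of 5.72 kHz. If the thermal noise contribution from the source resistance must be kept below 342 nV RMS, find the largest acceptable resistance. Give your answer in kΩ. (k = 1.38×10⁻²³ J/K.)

1.23 kΩ

Johnson–Nyquist: V_n = √(4kTRB) ⇒ R = V_n² / (4kTB)
4kTB = 4 × 1.38×10⁻²³ × 300 × 5.72×10³ = 9.47×10⁻¹⁷
R = (3.42×10⁻⁷)² / 9.47×10⁻¹⁷ = 1.23×10³ Ω = 1.23 kΩ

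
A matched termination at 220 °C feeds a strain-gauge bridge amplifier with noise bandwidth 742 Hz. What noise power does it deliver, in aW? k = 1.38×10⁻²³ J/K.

T = 220 °C + 273.15 = 493.15 K
P_n = kTB = 1.38×10⁻²³ × 493.15 × 7.42×10² = 5.05×10⁻¹⁸ W = 5.05 aW

5.05 aW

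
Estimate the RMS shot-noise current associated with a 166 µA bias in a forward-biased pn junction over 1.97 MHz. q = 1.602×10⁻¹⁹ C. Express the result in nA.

I_n = √(2qI·B)
2qI·B = 2 × 1.602×10⁻¹⁹ × 1.66×10⁻⁴ × 1.97×10⁶ = 1.05×10⁻¹⁶ A²
I_n = √(1.05×10⁻¹⁶) = 1.02×10⁻⁸ A = 10.2 nA

10.2 nA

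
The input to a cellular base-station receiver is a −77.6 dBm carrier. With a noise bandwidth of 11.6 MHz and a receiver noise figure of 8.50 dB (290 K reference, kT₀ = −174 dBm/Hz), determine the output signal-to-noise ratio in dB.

Noise floor: N = −174 + 10 log₁₀(B) + NF
10 log₁₀(1.16×10⁷) = 70.64 dB
N = −174 + 70.64 + 8.50 = −94.86 dBm
SNR = P_sig − N = −77.6 − (−94.86) = 17.26 dB → 17.3 dB

17.3 dB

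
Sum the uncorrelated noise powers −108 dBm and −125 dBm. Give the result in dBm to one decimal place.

−107.9 dBm

Convert to linear, add, convert back:
P₁ = 1.58×10⁻¹⁴ W, P₂ = 3.16×10⁻¹⁶ W
P_tot = 1.62×10⁻¹⁴ W → 10 log₁₀(P_tot / 10⁻³) = −107.9 dBm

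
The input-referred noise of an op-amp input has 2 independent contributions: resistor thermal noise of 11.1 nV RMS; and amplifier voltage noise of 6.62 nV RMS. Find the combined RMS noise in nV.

Uncorrelated sources add in power (mean-square): V_tot = √(ΣV_i²)
V_tot = √[(1.11×10⁻⁸)² + (6.62×10⁻⁹)²] = 1.29×10⁻⁸ V = 12.9 nV

12.9 nV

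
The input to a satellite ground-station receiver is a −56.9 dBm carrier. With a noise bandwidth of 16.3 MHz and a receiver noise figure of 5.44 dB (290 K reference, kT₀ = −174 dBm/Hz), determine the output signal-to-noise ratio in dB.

Noise floor: N = −174 + 10 log₁₀(B) + NF
10 log₁₀(1.63×10⁷) = 72.12 dB
N = −174 + 72.12 + 5.44 = −96.44 dBm
SNR = P_sig − N = −56.9 − (−96.44) = 39.54 dB → 39.5 dB

39.5 dB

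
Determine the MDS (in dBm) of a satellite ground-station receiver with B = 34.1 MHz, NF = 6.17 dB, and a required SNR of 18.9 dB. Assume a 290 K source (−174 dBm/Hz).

Sensitivity = −174 + 10 log₁₀(B) + NF + SNR_min
= −174 + 75.33 + 6.17 + 18.9
= −73.60 dBm → −73.6 dBm

−73.6 dBm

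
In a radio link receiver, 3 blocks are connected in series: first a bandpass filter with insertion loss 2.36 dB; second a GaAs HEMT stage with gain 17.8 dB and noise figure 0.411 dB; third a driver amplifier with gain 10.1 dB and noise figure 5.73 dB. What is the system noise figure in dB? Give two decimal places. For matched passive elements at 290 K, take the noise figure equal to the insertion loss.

2.95 dB

Convert to linear (a loss of L dB is a gain of −L dB): F_i = 10^(NF_i/10), G_i = 10^(G_i,dB/10)
  Stage 1: F_1 = 10^(2.36/10) = 1.722, G_1 = 10^(−2.36/10) = 0.5808
  Stage 2: F_2 = 10^(0.411/10) = 1.099, G_2 = 10^(17.8/10) = 60.26
  Stage 3: F_3 = 10^(5.73/10) = 3.741, G_3 = 10^(10.1/10) = 10.23
Friis cascade:
  F = 1.722 + (1.099 − 1)/0.5808 + (3.741 − 1)/34.99 = 1.971
NF = 10 log₁₀(1.971) = 2.95 dB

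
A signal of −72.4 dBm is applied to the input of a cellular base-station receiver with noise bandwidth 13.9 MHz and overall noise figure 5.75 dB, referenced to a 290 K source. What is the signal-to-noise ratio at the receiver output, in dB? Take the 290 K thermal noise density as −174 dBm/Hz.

24.4 dB

Noise floor: N = −174 + 10 log₁₀(B) + NF
10 log₁₀(1.39×10⁷) = 71.43 dB
N = −174 + 71.43 + 5.75 = −96.82 dBm
SNR = P_sig − N = −72.4 − (−96.82) = 24.42 dB → 24.4 dB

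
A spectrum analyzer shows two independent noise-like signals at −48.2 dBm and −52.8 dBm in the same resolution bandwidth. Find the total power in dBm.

Convert to linear, add, convert back:
P₁ = 1.51×10⁻⁸ W, P₂ = 5.25×10⁻⁹ W
P_tot = 2.04×10⁻⁸ W → 10 log₁₀(P_tot / 10⁻³) = −46.9 dBm

−46.9 dBm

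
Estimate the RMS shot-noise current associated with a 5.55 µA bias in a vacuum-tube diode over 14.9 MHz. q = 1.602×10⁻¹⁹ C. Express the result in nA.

I_n = √(2qI·B)
2qI·B = 2 × 1.602×10⁻¹⁹ × 5.55×10⁻⁶ × 1.49×10⁷ = 2.65×10⁻¹⁷ A²
I_n = √(2.65×10⁻¹⁷) = 5.15×10⁻⁹ A = 5.15 nA

5.15 nA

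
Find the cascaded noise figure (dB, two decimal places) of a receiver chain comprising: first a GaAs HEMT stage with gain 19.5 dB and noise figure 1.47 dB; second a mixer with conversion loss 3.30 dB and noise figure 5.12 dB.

1.55 dB

Convert to linear (a loss of L dB is a gain of −L dB): F_i = 10^(NF_i/10), G_i = 10^(G_i,dB/10)
  Stage 1: F_1 = 10^(1.47/10) = 1.403, G_1 = 10^(19.5/10) = 89.13
  Stage 2: F_2 = 10^(5.12/10) = 3.251, G_2 = 10^(−3.30/10) = 0.4677
Friis cascade:
  F = 1.403 + (3.251 − 1)/89.13 = 1.428
NF = 10 log₁₀(1.428) = 1.55 dB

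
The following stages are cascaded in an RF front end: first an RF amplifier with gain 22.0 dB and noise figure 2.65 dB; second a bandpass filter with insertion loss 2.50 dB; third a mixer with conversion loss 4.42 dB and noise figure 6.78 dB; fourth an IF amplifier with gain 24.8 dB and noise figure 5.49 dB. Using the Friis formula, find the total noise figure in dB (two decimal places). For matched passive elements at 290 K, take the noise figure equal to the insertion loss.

Convert to linear (a loss of L dB is a gain of −L dB): F_i = 10^(NF_i/10), G_i = 10^(G_i,dB/10)
  Stage 1: F_1 = 10^(2.65/10) = 1.841, G_1 = 10^(22.0/10) = 158.5
  Stage 2: F_2 = 10^(2.50/10) = 1.778, G_2 = 10^(−2.50/10) = 0.5623
  Stage 3: F_3 = 10^(6.78/10) = 4.764, G_3 = 10^(−4.42/10) = 0.3614
  Stage 4: F_4 = 10^(5.49/10) = 3.540, G_4 = 10^(24.8/10) = 302.0
Friis cascade:
  F = 1.841 + (1.778 − 1)/158.5 + (4.764 − 1)/89.13 + (3.540 − 1)/32.21 = 1.967
NF = 10 log₁₀(1.967) = 2.94 dB

2.94 dB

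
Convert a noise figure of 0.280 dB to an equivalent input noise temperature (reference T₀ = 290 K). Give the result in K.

F = 10^(0.280/10) = 1.0666
T_e = (F − 1)·T₀ = (1.0666 − 1) × 290 = 19.3 K

19.3 K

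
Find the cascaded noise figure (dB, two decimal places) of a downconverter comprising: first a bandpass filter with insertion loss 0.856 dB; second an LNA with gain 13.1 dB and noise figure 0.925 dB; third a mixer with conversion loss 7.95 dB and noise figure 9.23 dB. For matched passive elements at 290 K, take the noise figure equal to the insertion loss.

Convert to linear (a loss of L dB is a gain of −L dB): F_i = 10^(NF_i/10), G_i = 10^(G_i,dB/10)
  Stage 1: F_1 = 10^(0.856/10) = 1.218, G_1 = 10^(−0.856/10) = 0.8211
  Stage 2: F_2 = 10^(0.925/10) = 1.237, G_2 = 10^(13.1/10) = 20.42
  Stage 3: F_3 = 10^(9.23/10) = 8.375, G_3 = 10^(−7.95/10) = 0.1603
Friis cascade:
  F = 1.218 + (1.237 − 1)/0.8211 + (8.375 − 1)/16.76 = 1.947
NF = 10 log₁₀(1.947) = 2.89 dB

2.89 dB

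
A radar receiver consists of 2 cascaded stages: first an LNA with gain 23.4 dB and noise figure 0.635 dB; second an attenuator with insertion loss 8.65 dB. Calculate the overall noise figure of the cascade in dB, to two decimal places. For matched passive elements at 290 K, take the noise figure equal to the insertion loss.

Convert to linear (a loss of L dB is a gain of −L dB): F_i = 10^(NF_i/10), G_i = 10^(G_i,dB/10)
  Stage 1: F_1 = 10^(0.635/10) = 1.157, G_1 = 10^(23.4/10) = 218.8
  Stage 2: F_2 = 10^(8.65/10) = 7.328, G_2 = 10^(−8.65/10) = 0.1365
Friis cascade:
  F = 1.157 + (7.328 − 1)/218.8 = 1.186
NF = 10 log₁₀(1.186) = 0.74 dB

0.74 dB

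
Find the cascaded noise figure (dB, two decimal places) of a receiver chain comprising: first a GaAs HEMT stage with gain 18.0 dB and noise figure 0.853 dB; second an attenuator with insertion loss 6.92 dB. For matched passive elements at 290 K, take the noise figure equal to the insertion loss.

Convert to linear (a loss of L dB is a gain of −L dB): F_i = 10^(NF_i/10), G_i = 10^(G_i,dB/10)
  Stage 1: F_1 = 10^(0.853/10) = 1.217, G_1 = 10^(18.0/10) = 63.10
  Stage 2: F_2 = 10^(6.92/10) = 4.920, G_2 = 10^(−6.92/10) = 0.2032
Friis cascade:
  F = 1.217 + (4.920 − 1)/63.10 = 1.279
NF = 10 log₁₀(1.279) = 1.07 dB

1.07 dB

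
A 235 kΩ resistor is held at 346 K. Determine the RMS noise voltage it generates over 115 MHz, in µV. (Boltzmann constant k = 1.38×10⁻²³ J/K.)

718 µV

V_n = √(4kTRB)
4kTRB = 4 × 1.38×10⁻²³ × 346 × 2.35×10⁵ × 1.15×10⁸ = 5.16×10⁻⁷ V²
V_n = √(5.16×10⁻⁷) = 7.18×10⁻⁴ V = 718 µV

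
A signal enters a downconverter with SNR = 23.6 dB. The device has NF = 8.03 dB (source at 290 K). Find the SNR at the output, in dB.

By definition F = SNR_in/SNR_out, so in dB: SNR_out = SNR_in − NF
SNR_out = 23.6 − 8.03 = 15.57 dB

15.57 dB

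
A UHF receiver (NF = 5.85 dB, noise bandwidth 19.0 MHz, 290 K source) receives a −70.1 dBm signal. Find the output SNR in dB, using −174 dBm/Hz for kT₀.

25.3 dB

Noise floor: N = −174 + 10 log₁₀(B) + NF
10 log₁₀(1.90×10⁷) = 72.79 dB
N = −174 + 72.79 + 5.85 = −95.36 dBm
SNR = P_sig − N = −70.1 − (−95.36) = 25.26 dB → 25.3 dB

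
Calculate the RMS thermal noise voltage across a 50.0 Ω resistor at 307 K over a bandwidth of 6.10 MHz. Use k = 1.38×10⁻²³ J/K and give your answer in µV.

2.27 µV

V_n = √(4kTRB)
4kTRB = 4 × 1.38×10⁻²³ × 307 × 5.00×10¹ × 6.10×10⁶ = 5.17×10⁻¹² V²
V_n = √(5.17×10⁻¹²) = 2.27×10⁻⁶ V = 2.27 µV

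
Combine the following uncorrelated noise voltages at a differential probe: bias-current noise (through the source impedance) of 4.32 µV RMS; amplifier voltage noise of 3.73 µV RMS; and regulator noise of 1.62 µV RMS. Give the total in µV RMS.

5.93 µV

Uncorrelated sources add in power (mean-square): V_tot = √(ΣV_i²)
V_tot = √[(4.32×10⁻⁶)² + (3.73×10⁻⁶)² + (1.62×10⁻⁶)²] = 5.93×10⁻⁶ V = 5.93 µV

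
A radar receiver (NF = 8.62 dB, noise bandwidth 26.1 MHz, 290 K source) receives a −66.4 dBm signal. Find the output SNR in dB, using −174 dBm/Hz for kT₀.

Noise floor: N = −174 + 10 log₁₀(B) + NF
10 log₁₀(2.61×10⁷) = 74.17 dB
N = −174 + 74.17 + 8.62 = −91.21 dBm
SNR = P_sig − N = −66.4 − (−91.21) = 24.81 dB → 24.8 dB

24.8 dB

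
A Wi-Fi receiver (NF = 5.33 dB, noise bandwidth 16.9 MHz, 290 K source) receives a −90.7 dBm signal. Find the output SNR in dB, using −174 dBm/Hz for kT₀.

Noise floor: N = −174 + 10 log₁₀(B) + NF
10 log₁₀(1.69×10⁷) = 72.28 dB
N = −174 + 72.28 + 5.33 = −96.39 dBm
SNR = P_sig − N = −90.7 − (−96.39) = 5.69 dB → 5.7 dB

5.7 dB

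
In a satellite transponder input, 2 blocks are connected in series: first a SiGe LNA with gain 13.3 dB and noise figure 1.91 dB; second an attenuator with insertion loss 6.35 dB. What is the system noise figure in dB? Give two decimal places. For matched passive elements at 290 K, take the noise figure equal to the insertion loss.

Convert to linear (a loss of L dB is a gain of −L dB): F_i = 10^(NF_i/10), G_i = 10^(G_i,dB/10)
  Stage 1: F_1 = 10^(1.91/10) = 1.552, G_1 = 10^(13.3/10) = 21.38
  Stage 2: F_2 = 10^(6.35/10) = 4.315, G_2 = 10^(−6.35/10) = 0.2317
Friis cascade:
  F = 1.552 + (4.315 − 1)/21.38 = 1.707
NF = 10 log₁₀(1.707) = 2.32 dB

2.32 dB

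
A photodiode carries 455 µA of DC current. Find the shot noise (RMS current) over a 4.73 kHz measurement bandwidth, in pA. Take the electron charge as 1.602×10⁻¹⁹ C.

I_n = √(2qI·B)
2qI·B = 2 × 1.602×10⁻¹⁹ × 4.55×10⁻⁴ × 4.73×10³ = 6.90×10⁻¹⁹ A²
I_n = √(6.90×10⁻¹⁹) = 8.30×10⁻¹⁰ A = 830 pA

830 pA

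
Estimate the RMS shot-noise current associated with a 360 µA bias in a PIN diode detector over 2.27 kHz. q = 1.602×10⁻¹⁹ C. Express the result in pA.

I_n = √(2qI·B)
2qI·B = 2 × 1.602×10⁻¹⁹ × 3.60×10⁻⁴ × 2.27×10³ = 2.62×10⁻¹⁹ A²
I_n = √(2.62×10⁻¹⁹) = 5.12×10⁻¹⁰ A = 512 pA

512 pA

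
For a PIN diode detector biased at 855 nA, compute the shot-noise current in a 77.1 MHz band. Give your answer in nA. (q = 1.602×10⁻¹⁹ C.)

I_n = √(2qI·B)
2qI·B = 2 × 1.602×10⁻¹⁹ × 8.55×10⁻⁷ × 7.71×10⁷ = 2.11×10⁻¹⁷ A²
I_n = √(2.11×10⁻¹⁷) = 4.60×10⁻⁹ A = 4.60 nA

4.60 nA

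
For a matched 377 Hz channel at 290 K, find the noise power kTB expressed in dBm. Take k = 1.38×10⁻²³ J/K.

P_n = kTB = 1.38×10⁻²³ × 290 × 3.77×10² = 1.51×10⁻¹⁸ W
In dBm: 10 log₁₀(1.51×10⁻¹⁸ / 10⁻³) = −148.2 dBm

−148.2 dBm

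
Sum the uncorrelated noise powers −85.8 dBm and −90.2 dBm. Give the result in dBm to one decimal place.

−84.5 dBm

Convert to linear, add, convert back:
P₁ = 2.63×10⁻¹² W, P₂ = 9.55×10⁻¹³ W
P_tot = 3.59×10⁻¹² W → 10 log₁₀(P_tot / 10⁻³) = −84.5 dBm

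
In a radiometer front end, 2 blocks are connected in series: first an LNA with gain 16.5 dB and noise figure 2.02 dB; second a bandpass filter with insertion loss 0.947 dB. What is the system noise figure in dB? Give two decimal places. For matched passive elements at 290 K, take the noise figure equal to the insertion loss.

2.03 dB

Convert to linear (a loss of L dB is a gain of −L dB): F_i = 10^(NF_i/10), G_i = 10^(G_i,dB/10)
  Stage 1: F_1 = 10^(2.02/10) = 1.592, G_1 = 10^(16.5/10) = 44.67
  Stage 2: F_2 = 10^(0.947/10) = 1.244, G_2 = 10^(−0.947/10) = 0.8041
Friis cascade:
  F = 1.592 + (1.244 − 1)/44.67 = 1.598
NF = 10 log₁₀(1.598) = 2.03 dB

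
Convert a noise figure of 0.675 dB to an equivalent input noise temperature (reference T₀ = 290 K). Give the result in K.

F = 10^(0.675/10) = 1.16815
T_e = (F − 1)·T₀ = (1.16815 − 1) × 290 = 48.8 K

48.8 K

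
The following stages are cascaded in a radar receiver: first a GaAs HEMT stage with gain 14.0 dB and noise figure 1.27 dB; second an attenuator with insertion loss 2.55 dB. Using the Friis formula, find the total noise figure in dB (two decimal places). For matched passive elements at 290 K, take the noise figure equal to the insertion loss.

Convert to linear (a loss of L dB is a gain of −L dB): F_i = 10^(NF_i/10), G_i = 10^(G_i,dB/10)
  Stage 1: F_1 = 10^(1.27/10) = 1.340, G_1 = 10^(14.0/10) = 25.12
  Stage 2: F_2 = 10^(2.55/10) = 1.799, G_2 = 10^(−2.55/10) = 0.5559
Friis cascade:
  F = 1.340 + (1.799 − 1)/25.12 = 1.371
NF = 10 log₁₀(1.371) = 1.37 dB

1.37 dB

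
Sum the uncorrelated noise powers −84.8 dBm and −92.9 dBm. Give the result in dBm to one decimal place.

−84.2 dBm

Convert to linear, add, convert back:
P₁ = 3.31×10⁻¹² W, P₂ = 5.13×10⁻¹³ W
P_tot = 3.82×10⁻¹² W → 10 log₁₀(P_tot / 10⁻³) = −84.2 dBm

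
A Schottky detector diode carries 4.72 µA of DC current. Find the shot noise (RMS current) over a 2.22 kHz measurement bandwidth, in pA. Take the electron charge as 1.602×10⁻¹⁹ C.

I_n = √(2qI·B)
2qI·B = 2 × 1.602×10⁻¹⁹ × 4.72×10⁻⁶ × 2.22×10³ = 3.36×10⁻²¹ A²
I_n = √(3.36×10⁻²¹) = 5.79×10⁻¹¹ A = 57.9 pA

57.9 pA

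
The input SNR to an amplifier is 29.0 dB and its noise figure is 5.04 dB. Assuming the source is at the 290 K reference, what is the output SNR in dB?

23.96 dB

By definition F = SNR_in/SNR_out, so in dB: SNR_out = SNR_in − NF
SNR_out = 29.0 − 5.04 = 23.96 dB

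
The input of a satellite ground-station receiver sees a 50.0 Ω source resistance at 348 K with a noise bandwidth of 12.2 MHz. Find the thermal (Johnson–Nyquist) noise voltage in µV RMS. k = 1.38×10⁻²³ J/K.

V_n = √(4kTRB)
4kTRB = 4 × 1.38×10⁻²³ × 348 × 5.00×10¹ × 1.22×10⁷ = 1.17×10⁻¹¹ V²
V_n = √(1.17×10⁻¹¹) = 3.42×10⁻⁶ V = 3.42 µV

3.42 µV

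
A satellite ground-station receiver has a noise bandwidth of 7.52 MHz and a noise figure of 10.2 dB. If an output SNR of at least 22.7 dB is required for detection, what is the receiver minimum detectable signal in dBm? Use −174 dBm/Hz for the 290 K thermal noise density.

−72.3 dBm

Sensitivity = −174 + 10 log₁₀(B) + NF + SNR_min
= −174 + 68.76 + 10.2 + 22.7
= −72.34 dBm → −72.3 dBm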